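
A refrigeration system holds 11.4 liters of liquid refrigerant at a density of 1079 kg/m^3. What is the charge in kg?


Charge = V * rho / 1000
Charge = 11.4 * 1079 / 1000
Charge = 12.3 kg

12.3


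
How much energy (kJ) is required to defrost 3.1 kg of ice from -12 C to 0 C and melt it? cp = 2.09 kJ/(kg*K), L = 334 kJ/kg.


Sensible heat = cp * dT = 2.09 * 12 = 25.08 kJ/kg
Total per kg = 25.08 + 334 = 359.08 kJ/kg
Q = m * total = 3.1 * 359.08
Q = 1113.1 kJ

1113.1


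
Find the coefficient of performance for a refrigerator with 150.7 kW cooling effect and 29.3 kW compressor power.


COP = Q_evap / W
COP = 150.7 / 29.3
COP = 5.143

5.143


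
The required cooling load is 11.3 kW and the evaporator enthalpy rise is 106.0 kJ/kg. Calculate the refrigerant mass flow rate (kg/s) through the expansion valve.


m_dot = Q / dh
m_dot = 11.3 / 106.0
m_dot = 0.1066 kg/s

0.1066


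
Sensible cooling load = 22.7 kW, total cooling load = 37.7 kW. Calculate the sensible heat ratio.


SHR = Q_sensible / Q_total
SHR = 22.7 / 37.7
SHR = 0.602

0.602


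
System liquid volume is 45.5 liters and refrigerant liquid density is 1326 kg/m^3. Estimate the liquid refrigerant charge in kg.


Charge = V * rho / 1000
Charge = 45.5 * 1326 / 1000
Charge = 60.33 kg

60.33


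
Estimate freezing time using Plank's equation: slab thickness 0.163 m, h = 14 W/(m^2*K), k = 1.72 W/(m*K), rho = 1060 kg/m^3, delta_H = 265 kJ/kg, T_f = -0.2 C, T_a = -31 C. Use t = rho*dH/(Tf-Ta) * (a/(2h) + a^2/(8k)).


dT = -0.2 - (-31) = 30.8 K
term1 = a/(2h) = 0.163/(2*14) = 0.005821428571
term2 = a^2/(8k) = 0.163^2/(8*1.72) = 0.001930886628
t = rho*dH*1000/dT * (term1 + term2)
t = 1060*265*1000/30.8 * (0.005821428571 + 0.001930886628)
t = 70702 s

70702


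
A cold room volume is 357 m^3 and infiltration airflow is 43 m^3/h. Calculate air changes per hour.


ACH = flow / volume
ACH = 43 / 357
ACH = 0.12

0.12


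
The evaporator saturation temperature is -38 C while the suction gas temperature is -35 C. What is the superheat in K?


Superheat = T_suction - T_evap
Superheat = -35 - (-38)
Superheat = 3 K

3


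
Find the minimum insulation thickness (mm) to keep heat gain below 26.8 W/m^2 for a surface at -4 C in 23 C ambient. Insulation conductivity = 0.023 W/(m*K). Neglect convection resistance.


dT = 23 - (-4) = 27 K
thickness = k * dT / q_max * 1000
thickness = 0.023 * 27 / 26.8 * 1000
thickness = 23.2 mm

23.2


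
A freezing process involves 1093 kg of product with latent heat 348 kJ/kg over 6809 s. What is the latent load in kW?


Q_lat = m * h_fg / t
Q_lat = 1093 * 348 / 6809
Q_lat = 55.86 kW

55.86


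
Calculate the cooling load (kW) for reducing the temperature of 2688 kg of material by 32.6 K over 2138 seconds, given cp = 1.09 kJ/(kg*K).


Q = m * cp * dT / t
Q = 2688 * 1.09 * 32.6 / 2138
Q = 44.675 kW

44.675


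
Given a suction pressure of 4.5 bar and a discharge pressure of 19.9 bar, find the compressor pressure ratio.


PR = P_high / P_low
PR = 19.9 / 4.5
PR = 4.422

4.422


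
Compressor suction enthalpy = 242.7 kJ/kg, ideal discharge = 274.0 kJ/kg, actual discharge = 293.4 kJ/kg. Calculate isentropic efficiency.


dh_ideal = 274.0 - 242.7 = 31.3 kJ/kg
dh_actual = 293.4 - 242.7 = 50.7 kJ/kg
eta_s = dh_ideal / dh_actual = 31.3 / 50.7
eta_s = 0.6174

0.6174


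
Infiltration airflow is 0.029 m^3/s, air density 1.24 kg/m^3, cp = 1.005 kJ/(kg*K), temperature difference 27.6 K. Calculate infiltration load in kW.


Q = V_dot * rho * cp * dT
Q = 0.029 * 1.24 * 1.005 * 27.6
Q = 0.997 kW

0.997


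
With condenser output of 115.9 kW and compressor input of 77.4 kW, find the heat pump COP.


COP_hp = Q_cond / W
COP_hp = 115.9 / 77.4
COP_hp = 1.497

1.497


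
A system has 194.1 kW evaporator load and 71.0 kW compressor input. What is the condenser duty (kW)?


Q_cond = Q_evap + W
Q_cond = 194.1 + 71.0
Q_cond = 265.1 kW

265.1


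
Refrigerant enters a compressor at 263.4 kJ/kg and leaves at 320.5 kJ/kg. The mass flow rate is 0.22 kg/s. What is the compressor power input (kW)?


dh = 320.5 - 263.4 = 57.1 kJ/kg
W = m_dot * dh = 0.22 * 57.1 = 12.56 kW

12.56


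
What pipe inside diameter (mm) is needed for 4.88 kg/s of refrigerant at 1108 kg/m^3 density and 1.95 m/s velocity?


A = m_dot / (rho * v) = 4.88 / (1108 * 1.95) = 0.002258631862 m^2
d = sqrt(4*A/pi) * 1000
d = 53.6 mm

53.6


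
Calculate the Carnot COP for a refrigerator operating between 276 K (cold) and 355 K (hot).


dT = 355 - 276 = 79 K
COP_carnot = T_cold / dT = 276 / 79
COP_carnot = 3.494

3.494


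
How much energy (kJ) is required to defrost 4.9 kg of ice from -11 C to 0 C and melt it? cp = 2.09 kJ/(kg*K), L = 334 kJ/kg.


Sensible heat = cp * dT = 2.09 * 11 = 22.99 kJ/kg
Total per kg = 22.99 + 334 = 356.99 kJ/kg
Q = m * total = 4.9 * 356.99
Q = 1749.3 kJ

1749.3


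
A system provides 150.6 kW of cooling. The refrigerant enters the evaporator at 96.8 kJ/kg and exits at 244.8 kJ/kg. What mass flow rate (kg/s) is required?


dh = 244.8 - 96.8 = 148.0 kJ/kg
m_dot = Q / dh = 150.6 / 148.0 = 1.0176 kg/s

1.0176


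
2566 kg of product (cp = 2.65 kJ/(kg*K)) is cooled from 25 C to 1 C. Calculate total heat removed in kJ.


dT = 25 - (1) = 24 K
Q = m * cp * dT = 2566 * 2.65 * 24
Q = 163198 kJ

163198


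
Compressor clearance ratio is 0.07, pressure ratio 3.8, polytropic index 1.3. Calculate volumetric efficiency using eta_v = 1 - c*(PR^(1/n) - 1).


PR^(1/n) = 3.8^(1/1.3) = 2.79246271
eta_v = 1 - 0.07 * (2.79246271 - 1)
eta_v = 0.8745

0.8745


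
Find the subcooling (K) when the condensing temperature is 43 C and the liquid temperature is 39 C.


Subcooling = T_cond - T_liquid
Subcooling = 43 - 39
Subcooling = 4 K

4


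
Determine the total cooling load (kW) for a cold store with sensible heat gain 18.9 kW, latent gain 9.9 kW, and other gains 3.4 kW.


Q_total = Q_s + Q_l + Q_misc
Q_total = 18.9 + 9.9 + 3.4
Q_total = 32.2 kW

32.2


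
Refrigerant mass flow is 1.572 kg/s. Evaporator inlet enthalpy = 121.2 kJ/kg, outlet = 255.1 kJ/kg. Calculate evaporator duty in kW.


dh = 255.1 - 121.2 = 133.9 kJ/kg
Q_evap = m_dot * dh = 1.572 * 133.9
Q_evap = 210.49 kW

210.49


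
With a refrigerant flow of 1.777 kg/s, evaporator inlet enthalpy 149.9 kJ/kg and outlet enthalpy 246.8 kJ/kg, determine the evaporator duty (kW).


dh = 246.8 - 149.9 = 96.9 kJ/kg
Q_evap = m_dot * dh = 1.777 * 96.9
Q_evap = 172.19 kW

172.19


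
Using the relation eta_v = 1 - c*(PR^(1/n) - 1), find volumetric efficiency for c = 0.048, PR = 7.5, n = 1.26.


PR^(1/n) = 7.5^(1/1.26) = 4.9487221
eta_v = 1 - 0.048 * (4.9487221 - 1)
eta_v = 0.8105

0.8105


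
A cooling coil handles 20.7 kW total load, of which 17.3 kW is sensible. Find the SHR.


SHR = Q_sensible / Q_total
SHR = 17.3 / 20.7
SHR = 0.836

0.836


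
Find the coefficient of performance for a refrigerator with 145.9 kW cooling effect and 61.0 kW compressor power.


COP = Q_evap / W
COP = 145.9 / 61.0
COP = 2.392

2.392


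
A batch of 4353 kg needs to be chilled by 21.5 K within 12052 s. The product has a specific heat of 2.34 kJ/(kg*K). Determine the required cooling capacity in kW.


Q = m * cp * dT / t
Q = 4353 * 2.34 * 21.5 / 12052
Q = 18.171 kW

18.171


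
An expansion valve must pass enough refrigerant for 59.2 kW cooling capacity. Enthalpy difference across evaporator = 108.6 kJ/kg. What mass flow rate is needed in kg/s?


m_dot = Q / dh
m_dot = 59.2 / 108.6
m_dot = 0.5451 kg/s

0.5451


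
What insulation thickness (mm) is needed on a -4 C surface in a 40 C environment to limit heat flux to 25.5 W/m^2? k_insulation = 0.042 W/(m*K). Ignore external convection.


dT = 40 - (-4) = 44 K
thickness = k * dT / q_max * 1000
thickness = 0.042 * 44 / 25.5 * 1000
thickness = 72.5 mm

72.5


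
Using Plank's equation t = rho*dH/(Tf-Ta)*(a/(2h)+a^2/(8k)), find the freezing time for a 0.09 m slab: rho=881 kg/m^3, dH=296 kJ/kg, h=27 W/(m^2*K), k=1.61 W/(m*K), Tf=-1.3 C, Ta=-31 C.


dT = -1.3 - (-31) = 29.7 K
term1 = a/(2h) = 0.09/(2*27) = 0.001666666667
term2 = a^2/(8k) = 0.09^2/(8*1.61) = 0.0006288819876
t = rho*dH*1000/dT * (term1 + term2)
t = 881*296*1000/29.7 * (0.001666666667 + 0.0006288819876)
t = 20156 s

20156


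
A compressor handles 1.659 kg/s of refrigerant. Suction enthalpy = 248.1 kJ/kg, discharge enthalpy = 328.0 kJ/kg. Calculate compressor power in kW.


dh = 328.0 - 248.1 = 79.9 kJ/kg
W = m_dot * dh = 1.659 * 79.9 = 132.55 kW

132.55


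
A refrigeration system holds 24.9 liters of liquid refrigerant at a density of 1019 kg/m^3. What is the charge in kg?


Charge = V * rho / 1000
Charge = 24.9 * 1019 / 1000
Charge = 25.37 kg

25.37


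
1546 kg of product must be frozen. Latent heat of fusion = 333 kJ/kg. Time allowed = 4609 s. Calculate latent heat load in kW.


Q_lat = m * h_fg / t
Q_lat = 1546 * 333 / 4609
Q_lat = 111.7 kW

111.7


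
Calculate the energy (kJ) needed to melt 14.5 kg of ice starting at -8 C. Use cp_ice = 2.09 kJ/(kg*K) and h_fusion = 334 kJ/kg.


Sensible heat = cp * dT = 2.09 * 8 = 16.72 kJ/kg
Total per kg = 16.72 + 334 = 350.72 kJ/kg
Q = m * total = 14.5 * 350.72
Q = 5085.4 kJ

5085.4


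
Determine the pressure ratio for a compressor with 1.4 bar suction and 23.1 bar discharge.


PR = P_high / P_low
PR = 23.1 / 1.4
PR = 16.5

16.5


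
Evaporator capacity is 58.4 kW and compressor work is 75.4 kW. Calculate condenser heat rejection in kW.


Q_cond = Q_evap + W
Q_cond = 58.4 + 75.4
Q_cond = 133.8 kW

133.8


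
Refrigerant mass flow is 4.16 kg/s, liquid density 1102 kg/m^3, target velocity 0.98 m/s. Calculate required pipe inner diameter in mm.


A = m_dot / (rho * v) = 4.16 / (1102 * 0.98) = 0.003851994518 m^2
d = sqrt(4*A/pi) * 1000
d = 70.0 mm

70.0


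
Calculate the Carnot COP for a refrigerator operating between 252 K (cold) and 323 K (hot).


dT = 323 - 252 = 71 K
COP_carnot = T_cold / dT = 252 / 71
COP_carnot = 3.549

3.549


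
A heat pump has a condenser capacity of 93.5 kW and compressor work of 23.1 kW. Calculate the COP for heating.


COP_hp = Q_cond / W
COP_hp = 93.5 / 23.1
COP_hp = 4.048

4.048


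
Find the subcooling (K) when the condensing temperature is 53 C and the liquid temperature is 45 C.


Subcooling = T_cond - T_liquid
Subcooling = 53 - 45
Subcooling = 8 K

8


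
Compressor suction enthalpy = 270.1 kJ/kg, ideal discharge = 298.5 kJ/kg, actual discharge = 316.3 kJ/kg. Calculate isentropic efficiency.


dh_ideal = 298.5 - 270.1 = 28.4 kJ/kg
dh_actual = 316.3 - 270.1 = 46.2 kJ/kg
eta_s = dh_ideal / dh_actual = 28.4 / 46.2
eta_s = 0.6147

0.6147


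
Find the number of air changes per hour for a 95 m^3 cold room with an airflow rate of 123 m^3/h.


ACH = flow / volume
ACH = 123 / 95
ACH = 1.295

1.295


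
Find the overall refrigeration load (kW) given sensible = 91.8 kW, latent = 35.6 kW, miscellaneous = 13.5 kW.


Q_total = Q_s + Q_l + Q_misc
Q_total = 91.8 + 35.6 + 13.5
Q_total = 140.9 kW

140.9


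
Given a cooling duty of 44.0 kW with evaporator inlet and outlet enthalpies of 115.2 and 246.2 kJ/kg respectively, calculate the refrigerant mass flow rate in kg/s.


dh = 246.2 - 115.2 = 131.0 kJ/kg
m_dot = Q / dh = 44.0 / 131.0 = 0.3359 kg/s

0.3359


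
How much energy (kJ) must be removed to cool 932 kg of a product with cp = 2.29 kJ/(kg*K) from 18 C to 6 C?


dT = 18 - (6) = 12 K
Q = m * cp * dT = 932 * 2.29 * 12
Q = 25611 kJ

25611


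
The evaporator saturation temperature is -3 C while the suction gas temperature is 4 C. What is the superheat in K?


Superheat = T_suction - T_evap
Superheat = 4 - (-3)
Superheat = 7 K

7


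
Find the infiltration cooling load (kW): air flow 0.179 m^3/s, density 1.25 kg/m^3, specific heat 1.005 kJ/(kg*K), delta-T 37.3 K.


Q = V_dot * rho * cp * dT
Q = 0.179 * 1.25 * 1.005 * 37.3
Q = 8.388 kW

8.388


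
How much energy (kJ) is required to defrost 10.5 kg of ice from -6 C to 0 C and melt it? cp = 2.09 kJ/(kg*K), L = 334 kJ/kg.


Sensible heat = cp * dT = 2.09 * 6 = 12.54 kJ/kg
Total per kg = 12.54 + 334 = 346.54 kJ/kg
Q = m * total = 10.5 * 346.54
Q = 3638.7 kJ

3638.7


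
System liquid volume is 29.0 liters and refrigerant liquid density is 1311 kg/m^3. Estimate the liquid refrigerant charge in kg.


Charge = V * rho / 1000
Charge = 29.0 * 1311 / 1000
Charge = 38.02 kg

38.02


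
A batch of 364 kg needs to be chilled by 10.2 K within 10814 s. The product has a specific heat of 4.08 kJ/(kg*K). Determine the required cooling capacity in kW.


Q = m * cp * dT / t
Q = 364 * 4.08 * 10.2 / 10814
Q = 1.401 kW

1.401


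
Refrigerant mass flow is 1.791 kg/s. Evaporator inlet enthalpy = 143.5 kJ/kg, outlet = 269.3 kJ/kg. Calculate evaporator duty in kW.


dh = 269.3 - 143.5 = 125.8 kJ/kg
Q_evap = m_dot * dh = 1.791 * 125.8
Q_evap = 225.31 kW

225.31


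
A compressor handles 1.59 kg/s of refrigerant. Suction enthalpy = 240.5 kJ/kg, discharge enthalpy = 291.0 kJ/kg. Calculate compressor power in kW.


dh = 291.0 - 240.5 = 50.5 kJ/kg
W = m_dot * dh = 1.59 * 50.5 = 80.3 kW

80.3


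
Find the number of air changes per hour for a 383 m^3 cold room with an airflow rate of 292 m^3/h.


ACH = flow / volume
ACH = 292 / 383
ACH = 0.762

0.762


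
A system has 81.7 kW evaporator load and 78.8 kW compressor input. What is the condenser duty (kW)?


Q_cond = Q_evap + W
Q_cond = 81.7 + 78.8
Q_cond = 160.5 kW

160.5


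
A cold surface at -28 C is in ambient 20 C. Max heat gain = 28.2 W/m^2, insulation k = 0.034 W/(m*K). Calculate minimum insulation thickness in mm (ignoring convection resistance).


dT = 20 - (-28) = 48 K
thickness = k * dT / q_max * 1000
thickness = 0.034 * 48 / 28.2 * 1000
thickness = 57.9 mm

57.9


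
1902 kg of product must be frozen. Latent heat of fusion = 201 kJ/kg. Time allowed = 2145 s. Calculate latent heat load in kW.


Q_lat = m * h_fg / t
Q_lat = 1902 * 201 / 2145
Q_lat = 178.23 kW

178.23


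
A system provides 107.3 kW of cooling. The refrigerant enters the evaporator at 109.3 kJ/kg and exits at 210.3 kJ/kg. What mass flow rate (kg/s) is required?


dh = 210.3 - 109.3 = 101.0 kJ/kg
m_dot = Q / dh = 107.3 / 101.0 = 1.0624 kg/s

1.0624


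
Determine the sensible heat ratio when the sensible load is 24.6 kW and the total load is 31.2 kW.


SHR = Q_sensible / Q_total
SHR = 24.6 / 31.2
SHR = 0.788

0.788


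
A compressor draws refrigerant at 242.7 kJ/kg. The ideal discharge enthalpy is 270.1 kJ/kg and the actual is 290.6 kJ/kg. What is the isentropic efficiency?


dh_ideal = 270.1 - 242.7 = 27.4 kJ/kg
dh_actual = 290.6 - 242.7 = 47.9 kJ/kg
eta_s = dh_ideal / dh_actual = 27.4 / 47.9
eta_s = 0.572

0.572


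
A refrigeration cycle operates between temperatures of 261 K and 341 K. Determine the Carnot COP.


dT = 341 - 261 = 80 K
COP_carnot = T_cold / dT = 261 / 80
COP_carnot = 3.263

3.263


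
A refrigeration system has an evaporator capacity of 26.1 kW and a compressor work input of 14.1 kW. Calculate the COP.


COP = Q_evap / W
COP = 26.1 / 14.1
COP = 1.851

1.851


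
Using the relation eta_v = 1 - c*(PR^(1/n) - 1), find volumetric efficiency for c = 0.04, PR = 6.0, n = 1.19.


PR^(1/n) = 6.0^(1/1.19) = 4.50721852
eta_v = 1 - 0.04 * (4.50721852 - 1)
eta_v = 0.8597

0.8597


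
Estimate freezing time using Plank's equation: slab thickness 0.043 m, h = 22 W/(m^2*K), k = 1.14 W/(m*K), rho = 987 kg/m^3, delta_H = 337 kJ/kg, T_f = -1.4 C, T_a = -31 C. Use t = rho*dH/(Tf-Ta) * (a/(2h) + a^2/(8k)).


dT = -1.4 - (-31) = 29.6 K
term1 = a/(2h) = 0.043/(2*22) = 0.0009772727273
term2 = a^2/(8k) = 0.043^2/(8*1.14) = 0.0002027412281
t = rho*dH*1000/dT * (term1 + term2)
t = 987*337*1000/29.6 * (0.0009772727273 + 0.0002027412281)
t = 13260 s

13260


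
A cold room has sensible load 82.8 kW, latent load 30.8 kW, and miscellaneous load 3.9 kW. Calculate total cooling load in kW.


Q_total = Q_s + Q_l + Q_misc
Q_total = 82.8 + 30.8 + 3.9
Q_total = 117.5 kW

117.5


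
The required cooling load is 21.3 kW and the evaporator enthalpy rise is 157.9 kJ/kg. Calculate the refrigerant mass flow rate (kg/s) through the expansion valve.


m_dot = Q / dh
m_dot = 21.3 / 157.9
m_dot = 0.1349 kg/s

0.1349


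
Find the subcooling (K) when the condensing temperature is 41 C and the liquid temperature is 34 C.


Subcooling = T_cond - T_liquid
Subcooling = 41 - 34
Subcooling = 7 K

7


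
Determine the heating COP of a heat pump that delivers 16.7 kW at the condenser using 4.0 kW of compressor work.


COP_hp = Q_cond / W
COP_hp = 16.7 / 4.0
COP_hp = 4.175

4.175


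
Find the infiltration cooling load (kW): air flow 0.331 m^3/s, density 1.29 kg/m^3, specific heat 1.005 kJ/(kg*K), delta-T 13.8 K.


Q = V_dot * rho * cp * dT
Q = 0.331 * 1.29 * 1.005 * 13.8
Q = 5.922 kW

5.922


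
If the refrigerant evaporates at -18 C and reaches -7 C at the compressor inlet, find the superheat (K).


Superheat = T_suction - T_evap
Superheat = -7 - (-18)
Superheat = 11 K

11


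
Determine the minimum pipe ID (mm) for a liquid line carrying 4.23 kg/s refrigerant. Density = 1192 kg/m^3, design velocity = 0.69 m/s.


A = m_dot / (rho * v) = 4.23 / (1192 * 0.69) = 0.0051429822 m^2
d = sqrt(4*A/pi) * 1000
d = 80.9 mm

80.9


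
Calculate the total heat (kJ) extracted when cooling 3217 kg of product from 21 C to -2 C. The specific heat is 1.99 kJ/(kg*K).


dT = 21 - (-2) = 23 K
Q = m * cp * dT = 3217 * 1.99 * 23
Q = 147242 kJ

147242


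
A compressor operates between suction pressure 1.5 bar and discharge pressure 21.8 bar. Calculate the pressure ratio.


PR = P_high / P_low
PR = 21.8 / 1.5
PR = 14.533

14.533


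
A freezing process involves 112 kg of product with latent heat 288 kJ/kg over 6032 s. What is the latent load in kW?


Q_lat = m * h_fg / t
Q_lat = 112 * 288 / 6032
Q_lat = 5.35 kW

5.35


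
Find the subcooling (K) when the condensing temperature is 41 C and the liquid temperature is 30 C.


Subcooling = T_cond - T_liquid
Subcooling = 41 - 30
Subcooling = 11 K

11


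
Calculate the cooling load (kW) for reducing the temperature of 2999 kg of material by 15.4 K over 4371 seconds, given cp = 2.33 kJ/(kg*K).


Q = m * cp * dT / t
Q = 2999 * 2.33 * 15.4 / 4371
Q = 24.619 kW

24.619


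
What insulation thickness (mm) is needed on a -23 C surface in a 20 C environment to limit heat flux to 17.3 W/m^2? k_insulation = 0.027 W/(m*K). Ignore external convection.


dT = 20 - (-23) = 43 K
thickness = k * dT / q_max * 1000
thickness = 0.027 * 43 / 17.3 * 1000
thickness = 67.1 mm

67.1


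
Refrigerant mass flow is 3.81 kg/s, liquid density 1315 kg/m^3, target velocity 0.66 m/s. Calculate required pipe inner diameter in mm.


A = m_dot / (rho * v) = 3.81 / (1315 * 0.66) = 0.004389906671 m^2
d = sqrt(4*A/pi) * 1000
d = 74.8 mm

74.8


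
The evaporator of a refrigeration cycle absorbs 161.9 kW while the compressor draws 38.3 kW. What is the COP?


COP = Q_evap / W
COP = 161.9 / 38.3
COP = 4.227

4.227


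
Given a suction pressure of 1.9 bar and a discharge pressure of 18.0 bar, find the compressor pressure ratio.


PR = P_high / P_low
PR = 18.0 / 1.9
PR = 9.474

9.474


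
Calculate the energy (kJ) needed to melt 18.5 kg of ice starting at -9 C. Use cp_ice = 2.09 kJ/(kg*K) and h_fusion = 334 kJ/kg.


Sensible heat = cp * dT = 2.09 * 9 = 18.81 kJ/kg
Total per kg = 18.81 + 334 = 352.81 kJ/kg
Q = m * total = 18.5 * 352.81
Q = 6527.0 kJ

6527.0


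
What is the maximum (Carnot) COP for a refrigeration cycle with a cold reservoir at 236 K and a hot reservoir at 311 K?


dT = 311 - 236 = 75 K
COP_carnot = T_cold / dT = 236 / 75
COP_carnot = 3.147

3.147


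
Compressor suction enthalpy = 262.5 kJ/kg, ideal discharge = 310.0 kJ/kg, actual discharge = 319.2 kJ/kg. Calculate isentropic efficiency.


dh_ideal = 310.0 - 262.5 = 47.5 kJ/kg
dh_actual = 319.2 - 262.5 = 56.7 kJ/kg
eta_s = dh_ideal / dh_actual = 47.5 / 56.7
eta_s = 0.8377

0.8377


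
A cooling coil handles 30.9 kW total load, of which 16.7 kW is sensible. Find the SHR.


SHR = Q_sensible / Q_total
SHR = 16.7 / 30.9
SHR = 0.54

0.54


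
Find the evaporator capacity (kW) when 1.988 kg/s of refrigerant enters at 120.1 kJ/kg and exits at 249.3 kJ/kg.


dh = 249.3 - 120.1 = 129.2 kJ/kg
Q_evap = m_dot * dh = 1.988 * 129.2
Q_evap = 256.85 kW

256.85


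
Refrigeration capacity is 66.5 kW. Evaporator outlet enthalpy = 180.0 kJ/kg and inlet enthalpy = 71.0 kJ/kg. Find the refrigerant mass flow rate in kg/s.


dh = 180.0 - 71.0 = 109.0 kJ/kg
m_dot = Q / dh = 66.5 / 109.0 = 0.6101 kg/s

0.6101


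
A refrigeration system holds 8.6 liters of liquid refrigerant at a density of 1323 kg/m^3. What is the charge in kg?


Charge = V * rho / 1000
Charge = 8.6 * 1323 / 1000
Charge = 11.38 kg

11.38


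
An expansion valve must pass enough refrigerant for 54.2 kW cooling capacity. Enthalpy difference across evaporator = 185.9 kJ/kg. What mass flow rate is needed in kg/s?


m_dot = Q / dh
m_dot = 54.2 / 185.9
m_dot = 0.2916 kg/s

0.2916


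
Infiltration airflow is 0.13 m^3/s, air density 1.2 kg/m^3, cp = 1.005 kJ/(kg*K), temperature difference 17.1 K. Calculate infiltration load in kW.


Q = V_dot * rho * cp * dT
Q = 0.13 * 1.2 * 1.005 * 17.1
Q = 2.681 kW

2.681


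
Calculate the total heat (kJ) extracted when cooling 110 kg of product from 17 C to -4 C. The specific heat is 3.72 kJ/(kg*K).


dT = 17 - (-4) = 21 K
Q = m * cp * dT = 110 * 3.72 * 21
Q = 8593 kJ

8593


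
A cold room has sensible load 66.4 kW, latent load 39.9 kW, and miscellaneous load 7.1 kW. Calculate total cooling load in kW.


Q_total = Q_s + Q_l + Q_misc
Q_total = 66.4 + 39.9 + 7.1
Q_total = 113.4 kW

113.4


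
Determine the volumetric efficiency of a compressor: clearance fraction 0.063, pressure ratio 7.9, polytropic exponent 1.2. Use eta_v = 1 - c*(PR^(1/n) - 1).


PR^(1/n) = 7.9^(1/1.2) = 5.597867
eta_v = 1 - 0.063 * (5.597867 - 1)
eta_v = 0.7103

0.7103


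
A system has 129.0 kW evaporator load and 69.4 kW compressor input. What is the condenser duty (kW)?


Q_cond = Q_evap + W
Q_cond = 129.0 + 69.4
Q_cond = 198.4 kW

198.4


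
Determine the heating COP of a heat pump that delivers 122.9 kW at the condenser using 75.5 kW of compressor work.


COP_hp = Q_cond / W
COP_hp = 122.9 / 75.5
COP_hp = 1.628

1.628


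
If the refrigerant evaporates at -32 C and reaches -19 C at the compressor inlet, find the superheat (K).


Superheat = T_suction - T_evap
Superheat = -19 - (-32)
Superheat = 13 K

13


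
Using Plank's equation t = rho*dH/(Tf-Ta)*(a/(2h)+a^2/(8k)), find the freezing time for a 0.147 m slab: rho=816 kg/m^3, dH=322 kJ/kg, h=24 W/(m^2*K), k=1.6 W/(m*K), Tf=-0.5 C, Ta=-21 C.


dT = -0.5 - (-21) = 20.5 K
term1 = a/(2h) = 0.147/(2*24) = 0.0030625
term2 = a^2/(8k) = 0.147^2/(8*1.6) = 0.001688203125
t = rho*dH*1000/dT * (term1 + term2)
t = 816*322*1000/20.5 * (0.0030625 + 0.001688203125)
t = 60891 s

60891


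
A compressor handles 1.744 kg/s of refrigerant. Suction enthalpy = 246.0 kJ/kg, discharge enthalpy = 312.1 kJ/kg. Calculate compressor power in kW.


dh = 312.1 - 246.0 = 66.1 kJ/kg
W = m_dot * dh = 1.744 * 66.1 = 115.28 kW

115.28


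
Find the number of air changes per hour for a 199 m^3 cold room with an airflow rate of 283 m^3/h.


ACH = flow / volume
ACH = 283 / 199
ACH = 1.422

1.422


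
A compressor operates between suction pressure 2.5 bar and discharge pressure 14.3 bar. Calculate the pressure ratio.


PR = P_high / P_low
PR = 14.3 / 2.5
PR = 5.72

5.72


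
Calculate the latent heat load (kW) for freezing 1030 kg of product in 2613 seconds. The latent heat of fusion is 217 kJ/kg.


Q_lat = m * h_fg / t
Q_lat = 1030 * 217 / 2613
Q_lat = 85.54 kW

85.54


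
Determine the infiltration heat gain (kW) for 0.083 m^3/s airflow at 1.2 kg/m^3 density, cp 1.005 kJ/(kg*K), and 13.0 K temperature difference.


Q = V_dot * rho * cp * dT
Q = 0.083 * 1.2 * 1.005 * 13.0
Q = 1.301 kW

1.301


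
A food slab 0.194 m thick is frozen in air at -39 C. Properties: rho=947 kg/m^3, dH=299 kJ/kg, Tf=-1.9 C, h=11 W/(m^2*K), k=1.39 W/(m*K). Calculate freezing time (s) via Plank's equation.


dT = -1.9 - (-39) = 37.1 K
term1 = a/(2h) = 0.194/(2*11) = 0.008818181818
term2 = a^2/(8k) = 0.194^2/(8*1.39) = 0.003384532374
t = rho*dH*1000/dT * (term1 + term2)
t = 947*299*1000/37.1 * (0.008818181818 + 0.003384532374)
t = 93133 s

93133


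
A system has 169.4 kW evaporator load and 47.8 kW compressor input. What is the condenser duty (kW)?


Q_cond = Q_evap + W
Q_cond = 169.4 + 47.8
Q_cond = 217.2 kW

217.2


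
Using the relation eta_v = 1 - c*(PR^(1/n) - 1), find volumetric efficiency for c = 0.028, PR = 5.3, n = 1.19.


PR^(1/n) = 5.3^(1/1.19) = 4.06102053
eta_v = 1 - 0.028 * (4.06102053 - 1)
eta_v = 0.9143

0.9143


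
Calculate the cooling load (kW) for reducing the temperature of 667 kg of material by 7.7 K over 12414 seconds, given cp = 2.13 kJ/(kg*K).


Q = m * cp * dT / t
Q = 667 * 2.13 * 7.7 / 12414
Q = 0.881 kW

0.881


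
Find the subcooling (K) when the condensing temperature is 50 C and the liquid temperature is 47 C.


Subcooling = T_cond - T_liquid
Subcooling = 50 - 47
Subcooling = 3 K

3


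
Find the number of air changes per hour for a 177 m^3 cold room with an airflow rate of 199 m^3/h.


ACH = flow / volume
ACH = 199 / 177
ACH = 1.124

1.124


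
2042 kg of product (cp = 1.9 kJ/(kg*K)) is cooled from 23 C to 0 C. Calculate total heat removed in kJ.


dT = 23 - (0) = 23 K
Q = m * cp * dT = 2042 * 1.9 * 23
Q = 89235 kJ

89235


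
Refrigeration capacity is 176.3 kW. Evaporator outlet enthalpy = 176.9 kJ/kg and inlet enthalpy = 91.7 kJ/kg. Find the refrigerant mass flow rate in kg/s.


dh = 176.9 - 91.7 = 85.2 kJ/kg
m_dot = Q / dh = 176.3 / 85.2 = 2.0692 kg/s

2.0692


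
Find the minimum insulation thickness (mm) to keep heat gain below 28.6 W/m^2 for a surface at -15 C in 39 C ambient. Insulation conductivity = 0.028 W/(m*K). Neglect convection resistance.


dT = 39 - (-15) = 54 K
thickness = k * dT / q_max * 1000
thickness = 0.028 * 54 / 28.6 * 1000
thickness = 52.9 mm

52.9


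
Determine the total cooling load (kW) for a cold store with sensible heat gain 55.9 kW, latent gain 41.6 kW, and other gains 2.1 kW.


Q_total = Q_s + Q_l + Q_misc
Q_total = 55.9 + 41.6 + 2.1
Q_total = 99.6 kW

99.6


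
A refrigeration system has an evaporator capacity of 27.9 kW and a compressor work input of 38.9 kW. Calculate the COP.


COP = Q_evap / W
COP = 27.9 / 38.9
COP = 0.717

0.717


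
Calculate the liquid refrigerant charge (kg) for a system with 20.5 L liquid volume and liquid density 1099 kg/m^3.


Charge = V * rho / 1000
Charge = 20.5 * 1099 / 1000
Charge = 22.53 kg

22.53


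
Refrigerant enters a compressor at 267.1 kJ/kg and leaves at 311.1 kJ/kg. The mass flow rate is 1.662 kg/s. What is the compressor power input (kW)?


dh = 311.1 - 267.1 = 44.0 kJ/kg
W = m_dot * dh = 1.662 * 44.0 = 73.13 kW

73.13


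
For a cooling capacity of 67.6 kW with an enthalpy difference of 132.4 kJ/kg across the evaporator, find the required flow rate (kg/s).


m_dot = Q / dh
m_dot = 67.6 / 132.4
m_dot = 0.5106 kg/s

0.5106


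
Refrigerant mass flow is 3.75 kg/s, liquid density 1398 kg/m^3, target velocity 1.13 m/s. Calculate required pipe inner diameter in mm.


A = m_dot / (rho * v) = 3.75 / (1398 * 1.13) = 0.002373808348 m^2
d = sqrt(4*A/pi) * 1000
d = 55.0 mm

55.0


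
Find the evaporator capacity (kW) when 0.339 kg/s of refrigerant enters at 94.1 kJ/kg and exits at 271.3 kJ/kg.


dh = 271.3 - 94.1 = 177.2 kJ/kg
Q_evap = m_dot * dh = 0.339 * 177.2
Q_evap = 60.07 kW

60.07


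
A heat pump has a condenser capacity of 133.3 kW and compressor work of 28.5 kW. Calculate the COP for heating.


COP_hp = Q_cond / W
COP_hp = 133.3 / 28.5
COP_hp = 4.677

4.677


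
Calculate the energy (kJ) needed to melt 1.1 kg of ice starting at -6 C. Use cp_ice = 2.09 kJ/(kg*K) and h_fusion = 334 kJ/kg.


Sensible heat = cp * dT = 2.09 * 6 = 12.54 kJ/kg
Total per kg = 12.54 + 334 = 346.54 kJ/kg
Q = m * total = 1.1 * 346.54
Q = 381.2 kJ

381.2


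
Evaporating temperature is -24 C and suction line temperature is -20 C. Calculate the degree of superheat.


Superheat = T_suction - T_evap
Superheat = -20 - (-24)
Superheat = 4 K

4


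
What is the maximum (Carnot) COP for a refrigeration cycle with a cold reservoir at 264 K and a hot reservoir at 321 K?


dT = 321 - 264 = 57 K
COP_carnot = T_cold / dT = 264 / 57
COP_carnot = 4.632

4.632


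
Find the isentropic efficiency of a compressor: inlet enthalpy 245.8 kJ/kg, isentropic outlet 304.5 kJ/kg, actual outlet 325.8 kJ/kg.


dh_ideal = 304.5 - 245.8 = 58.7 kJ/kg
dh_actual = 325.8 - 245.8 = 80.0 kJ/kg
eta_s = dh_ideal / dh_actual = 58.7 / 80.0
eta_s = 0.7338

0.7338


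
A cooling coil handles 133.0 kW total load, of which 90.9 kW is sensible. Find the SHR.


SHR = Q_sensible / Q_total
SHR = 90.9 / 133.0
SHR = 0.683

0.683


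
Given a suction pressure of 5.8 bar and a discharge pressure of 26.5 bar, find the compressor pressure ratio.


PR = P_high / P_low
PR = 26.5 / 5.8
PR = 4.569

4.569


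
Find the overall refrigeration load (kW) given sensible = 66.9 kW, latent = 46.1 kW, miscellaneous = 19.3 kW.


Q_total = Q_s + Q_l + Q_misc
Q_total = 66.9 + 46.1 + 19.3
Q_total = 132.3 kW

132.3


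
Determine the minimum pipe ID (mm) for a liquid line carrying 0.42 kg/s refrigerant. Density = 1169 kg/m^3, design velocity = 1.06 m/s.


A = m_dot / (rho * v) = 0.42 / (1169 * 1.06) = 0.000338944752 m^2
d = sqrt(4*A/pi) * 1000
d = 20.8 mm

20.8


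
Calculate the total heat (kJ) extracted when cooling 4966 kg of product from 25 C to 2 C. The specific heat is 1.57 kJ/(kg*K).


dT = 25 - (2) = 23 K
Q = m * cp * dT = 4966 * 1.57 * 23
Q = 179322 kJ

179322


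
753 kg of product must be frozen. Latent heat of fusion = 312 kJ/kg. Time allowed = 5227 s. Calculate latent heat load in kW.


Q_lat = m * h_fg / t
Q_lat = 753 * 312 / 5227
Q_lat = 44.95 kW

44.95


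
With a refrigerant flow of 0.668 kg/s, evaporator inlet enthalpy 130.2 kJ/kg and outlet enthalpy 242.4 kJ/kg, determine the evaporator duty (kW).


dh = 242.4 - 130.2 = 112.2 kJ/kg
Q_evap = m_dot * dh = 0.668 * 112.2
Q_evap = 74.95 kW

74.95


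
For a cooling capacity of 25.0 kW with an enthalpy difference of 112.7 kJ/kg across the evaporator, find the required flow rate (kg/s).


m_dot = Q / dh
m_dot = 25.0 / 112.7
m_dot = 0.2218 kg/s

0.2218


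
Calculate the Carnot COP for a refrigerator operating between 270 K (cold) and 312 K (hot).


dT = 312 - 270 = 42 K
COP_carnot = T_cold / dT = 270 / 42
COP_carnot = 6.429

6.429


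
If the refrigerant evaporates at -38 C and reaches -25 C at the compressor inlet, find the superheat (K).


Superheat = T_suction - T_evap
Superheat = -25 - (-38)
Superheat = 13 K

13


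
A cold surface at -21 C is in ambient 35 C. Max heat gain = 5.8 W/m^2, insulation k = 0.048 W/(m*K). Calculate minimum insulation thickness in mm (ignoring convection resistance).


dT = 35 - (-21) = 56 K
thickness = k * dT / q_max * 1000
thickness = 0.048 * 56 / 5.8 * 1000
thickness = 463.4 mm

463.4


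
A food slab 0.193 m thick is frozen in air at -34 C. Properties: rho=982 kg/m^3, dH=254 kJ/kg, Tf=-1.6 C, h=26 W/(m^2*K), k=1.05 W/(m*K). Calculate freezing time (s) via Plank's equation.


dT = -1.6 - (-34) = 32.4 K
term1 = a/(2h) = 0.193/(2*26) = 0.003711538462
term2 = a^2/(8k) = 0.193^2/(8*1.05) = 0.004434404762
t = rho*dH*1000/dT * (term1 + term2)
t = 982*254*1000/32.4 * (0.003711538462 + 0.004434404762)
t = 62711 s

62711


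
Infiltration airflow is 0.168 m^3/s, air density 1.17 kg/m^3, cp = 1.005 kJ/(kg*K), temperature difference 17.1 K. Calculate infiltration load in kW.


Q = V_dot * rho * cp * dT
Q = 0.168 * 1.17 * 1.005 * 17.1
Q = 3.378 kW

3.378


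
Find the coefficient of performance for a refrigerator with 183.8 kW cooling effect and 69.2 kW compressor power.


COP = Q_evap / W
COP = 183.8 / 69.2
COP = 2.656

2.656


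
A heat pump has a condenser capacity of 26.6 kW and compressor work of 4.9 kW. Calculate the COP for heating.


COP_hp = Q_cond / W
COP_hp = 26.6 / 4.9
COP_hp = 5.429

5.429


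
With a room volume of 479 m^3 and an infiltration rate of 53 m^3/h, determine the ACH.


ACH = flow / volume
ACH = 53 / 479
ACH = 0.111

0.111


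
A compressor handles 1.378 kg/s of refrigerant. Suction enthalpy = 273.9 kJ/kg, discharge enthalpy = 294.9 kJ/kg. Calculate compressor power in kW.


dh = 294.9 - 273.9 = 21.0 kJ/kg
W = m_dot * dh = 1.378 * 21.0 = 28.94 kW

28.94


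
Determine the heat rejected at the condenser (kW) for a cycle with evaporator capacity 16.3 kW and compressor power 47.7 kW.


Q_cond = Q_evap + W
Q_cond = 16.3 + 47.7
Q_cond = 64.0 kW

64.0


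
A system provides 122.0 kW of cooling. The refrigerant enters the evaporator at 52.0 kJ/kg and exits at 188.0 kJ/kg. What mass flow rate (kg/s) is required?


dh = 188.0 - 52.0 = 136.0 kJ/kg
m_dot = Q / dh = 122.0 / 136.0 = 0.8971 kg/s

0.8971


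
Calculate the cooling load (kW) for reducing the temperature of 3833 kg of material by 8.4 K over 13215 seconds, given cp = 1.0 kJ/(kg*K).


Q = m * cp * dT / t
Q = 3833 * 1.0 * 8.4 / 13215
Q = 2.436 kW

2.436


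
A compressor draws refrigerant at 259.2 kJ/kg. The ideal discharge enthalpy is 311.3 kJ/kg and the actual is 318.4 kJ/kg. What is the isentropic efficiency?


dh_ideal = 311.3 - 259.2 = 52.1 kJ/kg
dh_actual = 318.4 - 259.2 = 59.2 kJ/kg
eta_s = dh_ideal / dh_actual = 52.1 / 59.2
eta_s = 0.8801

0.8801


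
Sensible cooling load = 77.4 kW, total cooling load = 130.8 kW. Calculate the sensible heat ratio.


SHR = Q_sensible / Q_total
SHR = 77.4 / 130.8
SHR = 0.592

0.592


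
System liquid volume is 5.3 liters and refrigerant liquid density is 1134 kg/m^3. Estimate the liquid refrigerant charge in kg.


Charge = V * rho / 1000
Charge = 5.3 * 1134 / 1000
Charge = 6.01 kg

6.01


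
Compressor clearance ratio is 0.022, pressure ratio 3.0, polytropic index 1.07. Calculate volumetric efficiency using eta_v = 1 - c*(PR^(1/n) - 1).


PR^(1/n) = 3.0^(1/1.07) = 2.7919505
eta_v = 1 - 0.022 * (2.7919505 - 1)
eta_v = 0.9606

0.9606


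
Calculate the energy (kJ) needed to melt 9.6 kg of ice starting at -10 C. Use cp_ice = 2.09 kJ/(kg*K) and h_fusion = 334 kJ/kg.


Sensible heat = cp * dT = 2.09 * 10 = 20.9 kJ/kg
Total per kg = 20.9 + 334 = 354.9 kJ/kg
Q = m * total = 9.6 * 354.9
Q = 3407.0 kJ

3407.0


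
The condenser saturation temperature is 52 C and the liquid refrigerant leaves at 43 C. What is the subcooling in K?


Subcooling = T_cond - T_liquid
Subcooling = 52 - 43
Subcooling = 9 K

9


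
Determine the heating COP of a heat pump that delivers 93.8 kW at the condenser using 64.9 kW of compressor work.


COP_hp = Q_cond / W
COP_hp = 93.8 / 64.9
COP_hp = 1.445

1.445


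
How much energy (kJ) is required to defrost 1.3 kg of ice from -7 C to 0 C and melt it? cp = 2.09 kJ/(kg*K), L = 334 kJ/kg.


Sensible heat = cp * dT = 2.09 * 7 = 14.63 kJ/kg
Total per kg = 14.63 + 334 = 348.63 kJ/kg
Q = m * total = 1.3 * 348.63
Q = 453.2 kJ

453.2


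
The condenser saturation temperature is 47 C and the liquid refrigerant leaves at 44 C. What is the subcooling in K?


Subcooling = T_cond - T_liquid
Subcooling = 47 - 44
Subcooling = 3 K

3


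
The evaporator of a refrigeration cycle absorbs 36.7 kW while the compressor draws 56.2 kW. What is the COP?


COP = Q_evap / W
COP = 36.7 / 56.2
COP = 0.653

0.653


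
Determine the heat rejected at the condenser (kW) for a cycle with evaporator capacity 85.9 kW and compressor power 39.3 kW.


Q_cond = Q_evap + W
Q_cond = 85.9 + 39.3
Q_cond = 125.2 kW

125.2


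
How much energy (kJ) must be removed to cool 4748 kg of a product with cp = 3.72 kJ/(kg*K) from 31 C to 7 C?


dT = 31 - (7) = 24 K
Q = m * cp * dT = 4748 * 3.72 * 24
Q = 423901 kJ

423901


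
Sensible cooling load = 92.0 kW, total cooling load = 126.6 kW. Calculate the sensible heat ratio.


SHR = Q_sensible / Q_total
SHR = 92.0 / 126.6
SHR = 0.727

0.727


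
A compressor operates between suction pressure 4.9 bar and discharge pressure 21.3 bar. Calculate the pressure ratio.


PR = P_high / P_low
PR = 21.3 / 4.9
PR = 4.347

4.347


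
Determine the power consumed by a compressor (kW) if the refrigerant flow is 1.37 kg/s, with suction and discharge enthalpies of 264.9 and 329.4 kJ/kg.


dh = 329.4 - 264.9 = 64.5 kJ/kg
W = m_dot * dh = 1.37 * 64.5 = 88.37 kW

88.37


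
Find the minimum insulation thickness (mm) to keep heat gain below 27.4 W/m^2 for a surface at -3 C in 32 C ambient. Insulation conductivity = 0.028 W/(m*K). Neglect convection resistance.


dT = 32 - (-3) = 35 K
thickness = k * dT / q_max * 1000
thickness = 0.028 * 35 / 27.4 * 1000
thickness = 35.8 mm

35.8


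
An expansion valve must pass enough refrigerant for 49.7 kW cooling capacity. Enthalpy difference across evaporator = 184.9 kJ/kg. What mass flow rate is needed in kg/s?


m_dot = Q / dh
m_dot = 49.7 / 184.9
m_dot = 0.2688 kg/s

0.2688


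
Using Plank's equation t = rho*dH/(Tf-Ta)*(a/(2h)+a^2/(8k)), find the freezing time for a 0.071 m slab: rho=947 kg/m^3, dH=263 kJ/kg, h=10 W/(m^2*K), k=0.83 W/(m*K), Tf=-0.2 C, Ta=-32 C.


dT = -0.2 - (-32) = 31.8 K
term1 = a/(2h) = 0.071/(2*10) = 0.00355
term2 = a^2/(8k) = 0.071^2/(8*0.83) = 0.000759186747
t = rho*dH*1000/dT * (term1 + term2)
t = 947*263*1000/31.8 * (0.00355 + 0.000759186747)
t = 33750 s

33750


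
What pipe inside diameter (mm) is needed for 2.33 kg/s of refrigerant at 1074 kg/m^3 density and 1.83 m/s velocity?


A = m_dot / (rho * v) = 2.33 / (1074 * 1.83) = 0.001185497247 m^2
d = sqrt(4*A/pi) * 1000
d = 38.9 mm

38.9


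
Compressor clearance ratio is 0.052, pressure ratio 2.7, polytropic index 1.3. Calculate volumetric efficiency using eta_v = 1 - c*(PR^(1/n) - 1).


PR^(1/n) = 2.7^(1/1.3) = 2.14693196
eta_v = 1 - 0.052 * (2.14693196 - 1)
eta_v = 0.9404

0.9404


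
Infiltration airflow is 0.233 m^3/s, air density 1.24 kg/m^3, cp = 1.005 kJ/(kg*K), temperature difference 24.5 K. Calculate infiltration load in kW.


Q = V_dot * rho * cp * dT
Q = 0.233 * 1.24 * 1.005 * 24.5
Q = 7.114 kW

7.114


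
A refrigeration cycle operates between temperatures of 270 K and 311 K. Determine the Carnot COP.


dT = 311 - 270 = 41 K
COP_carnot = T_cold / dT = 270 / 41
COP_carnot = 6.585

6.585


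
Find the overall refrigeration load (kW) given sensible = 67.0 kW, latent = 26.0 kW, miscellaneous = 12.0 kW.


Q_total = Q_s + Q_l + Q_misc
Q_total = 67.0 + 26.0 + 12.0
Q_total = 105.0 kW

105.0


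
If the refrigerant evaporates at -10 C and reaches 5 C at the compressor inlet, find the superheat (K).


Superheat = T_suction - T_evap
Superheat = 5 - (-10)
Superheat = 15 K

15


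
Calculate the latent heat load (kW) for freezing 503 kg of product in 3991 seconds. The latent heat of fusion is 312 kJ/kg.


Q_lat = m * h_fg / t
Q_lat = 503 * 312 / 3991
Q_lat = 39.32 kW

39.32


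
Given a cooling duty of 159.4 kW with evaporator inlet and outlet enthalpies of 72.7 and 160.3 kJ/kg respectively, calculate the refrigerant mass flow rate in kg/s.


dh = 160.3 - 72.7 = 87.6 kJ/kg
m_dot = Q / dh = 159.4 / 87.6 = 1.8196 kg/s

1.8196


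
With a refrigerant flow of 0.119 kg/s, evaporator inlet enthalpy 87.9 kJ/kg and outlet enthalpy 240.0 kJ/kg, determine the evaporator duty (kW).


dh = 240.0 - 87.9 = 152.1 kJ/kg
Q_evap = m_dot * dh = 0.119 * 152.1
Q_evap = 18.1 kW

18.1
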